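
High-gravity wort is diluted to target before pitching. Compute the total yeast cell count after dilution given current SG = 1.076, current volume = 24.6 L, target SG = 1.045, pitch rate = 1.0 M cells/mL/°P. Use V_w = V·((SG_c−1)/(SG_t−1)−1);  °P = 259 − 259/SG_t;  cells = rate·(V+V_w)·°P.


V_w = 24.6·((1.076−1)/(1.045−1)−1) = 16.9467
V_final = 24.6 + 16.9467 = 41.5467
°P = 259 − 259/1.045 = 11.1531
cells = 1.0·41.5467·11.1531

463.3745 billion cells


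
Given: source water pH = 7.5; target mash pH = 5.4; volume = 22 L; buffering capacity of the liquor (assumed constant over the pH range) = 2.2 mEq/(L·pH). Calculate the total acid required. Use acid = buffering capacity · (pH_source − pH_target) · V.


acid = 2.2 · (7.5 − 5.4) · 22

101.6400 mEq


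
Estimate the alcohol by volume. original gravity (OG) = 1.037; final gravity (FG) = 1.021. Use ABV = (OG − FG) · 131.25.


ABV = (1.037 − 1.021) · 131.25

2.1000 % ABV


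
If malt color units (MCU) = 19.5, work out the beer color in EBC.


SRM = 1.4922·MCU^0.6859;  EBC = SRM·1.97
SRM = 1.4922·19.5^0.6859 = 11.4462
EBC = 11.4462·1.97

22.5490 EBC


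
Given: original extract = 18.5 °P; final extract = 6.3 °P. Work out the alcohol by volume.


SG = 259/(259 − P);  ABV = (OG − FG)·131.25
OG = 259/(259 − 18.5) = 1.0769
FG = 259/(259 − 6.3) = 1.0249
ABV = (1.0769 − 1.0249)·131.25

6.8240 % ABV


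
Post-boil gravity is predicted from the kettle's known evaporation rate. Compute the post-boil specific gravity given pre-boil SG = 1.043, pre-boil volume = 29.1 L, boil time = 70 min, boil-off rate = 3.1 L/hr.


V_post = V_pre − rate·(t/60);  SG_post = 1 + (SG_pre−1)·V_pre/V_post
V_post = 29.1 − 3.1·(70/60) = 25.4833
SG_post = 1 + (1.043 − 1)·29.1/25.4833

1.0491


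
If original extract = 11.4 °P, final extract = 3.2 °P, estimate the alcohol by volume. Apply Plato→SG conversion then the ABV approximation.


SG = 259/(259 − P);  ABV = (OG − FG)·131.25
OG = 259/(259 − 11.4) = 1.0460
FG = 259/(259 − 3.2) = 1.0125
ABV = (1.0460 − 1.0125)·131.25

4.4011 % ABV


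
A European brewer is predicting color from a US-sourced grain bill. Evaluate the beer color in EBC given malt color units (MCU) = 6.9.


SRM = 1.4922·MCU^0.6859;  EBC = SRM·1.97
SRM = 1.4922·6.9^0.6859 = 5.6130
EBC = 5.6130·1.97

11.0576 EBC


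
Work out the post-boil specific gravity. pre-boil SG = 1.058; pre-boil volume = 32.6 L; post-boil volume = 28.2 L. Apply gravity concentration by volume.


SG_post = 1 + (SG_pre − 1)·V_pre/V_post
pts_pre = (1.058 − 1)·1000 = 58.0000
pts_post = 58.0000·32.6/28.2 = 67.0496
SG_post = 1 + 67.0496/1000

1.0670


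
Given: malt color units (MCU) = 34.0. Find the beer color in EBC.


SRM = 1.4922·MCU^0.6859;  EBC = SRM·1.97
SRM = 1.4922·34.0^0.6859 = 16.7598
EBC = 16.7598·1.97

33.0168 EBC


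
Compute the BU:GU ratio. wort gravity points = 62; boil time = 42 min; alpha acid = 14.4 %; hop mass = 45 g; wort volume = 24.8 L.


U = 1.65·0.000125^(GP/1000)·(1−e^(−0.04t))/4.15;  IBU = (α/100)·m·U·1000/V;  BU:GU = IBU/GP
U = 1.65·0.000125^(62/1000)·(1−e^(−0.04·42))/4.15 = 0.1853
IBU = (14.4/100)·45·0.1853·1000/24.8 = 48.4164
BU:GU = 48.4164/62

0.7809


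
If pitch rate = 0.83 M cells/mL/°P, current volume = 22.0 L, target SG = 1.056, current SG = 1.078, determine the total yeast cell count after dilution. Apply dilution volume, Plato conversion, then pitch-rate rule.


V_w = V·((SG_c−1)/(SG_t−1)−1);  °P = 259 − 259/SG_t;  cells = rate·(V+V_w)·°P
V_w = 22.0·((1.078−1)/(1.056−1)−1) = 8.6429
V_final = 22.0 + 8.6429 = 30.6429
°P = 259 − 259/1.056 = 13.7348
cells = 0.83·30.6429·13.7348

349.3263 billion cells


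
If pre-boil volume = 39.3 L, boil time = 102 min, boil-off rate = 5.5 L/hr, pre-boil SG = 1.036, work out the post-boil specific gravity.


V_post = V_pre − rate·(t/60);  SG_post = 1 + (SG_pre−1)·V_pre/V_post
V_post = 39.3 − 5.5·(102/60) = 29.9500
SG_post = 1 + (1.036 − 1)·39.3/29.9500

1.0472


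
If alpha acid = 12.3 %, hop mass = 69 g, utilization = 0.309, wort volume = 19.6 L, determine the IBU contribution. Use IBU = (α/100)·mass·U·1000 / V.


IBU = (12.3/100)·69·0.309·1000 / 19.6

133.8002 IBU


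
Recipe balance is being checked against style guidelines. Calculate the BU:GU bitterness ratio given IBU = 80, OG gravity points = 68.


BU:GU = IBU / OG_points
BU:GU = 80 / 68

1.1765


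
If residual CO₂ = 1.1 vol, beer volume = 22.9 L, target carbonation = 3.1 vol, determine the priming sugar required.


sugar = (target − residual)·4.0·V
sugar = (3.1 − 1.1)·4.0·22.9

183.2000 g


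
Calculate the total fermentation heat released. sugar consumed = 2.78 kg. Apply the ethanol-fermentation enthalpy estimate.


Q = m_sugar · 590 kJ/kg
Q = 2.78 · 590

1640.2000 kJ


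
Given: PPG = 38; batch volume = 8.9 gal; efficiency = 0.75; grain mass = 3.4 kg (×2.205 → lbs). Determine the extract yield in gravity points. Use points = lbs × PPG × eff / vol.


lbs = 3.4 × 2.205 = 7.4970
points = 7.4970 × 38 × 0.75 / 8.9

24.0072 points


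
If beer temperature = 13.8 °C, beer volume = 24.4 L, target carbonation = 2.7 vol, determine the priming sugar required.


residual = 14.695·(0.01821 + 0.09011·e^(−0.04·T));  sugar = (target − residual)·4.0·V
residual = 14.695·(0.01821 + 0.09011·e^(−0.04·13.8)) = 1.0300
sugar = (2.7 − 1.0300)·4.0·24.4

162.9874 g


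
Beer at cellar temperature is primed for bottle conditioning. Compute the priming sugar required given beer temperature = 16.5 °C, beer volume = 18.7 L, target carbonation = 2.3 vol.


residual = 14.695·(0.01821 + 0.09011·e^(−0.04·T));  sugar = (target − residual)·4.0·V
residual = 14.695·(0.01821 + 0.09011·e^(−0.04·16.5)) = 0.9520
sugar = (2.3 − 0.9520)·4.0·18.7

100.8309 g


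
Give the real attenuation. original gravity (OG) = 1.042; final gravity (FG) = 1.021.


AA = (OG−FG)/(OG−1)·100;  RA = AA·0.8192
AA = (1.042 − 1.021)/(1.042 − 1)·100 = 50.0000
RA = 50.0000·0.8192

40.9600 %


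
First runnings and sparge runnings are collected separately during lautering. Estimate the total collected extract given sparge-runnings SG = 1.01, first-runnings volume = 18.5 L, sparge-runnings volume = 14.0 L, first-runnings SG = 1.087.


total = Σ (SG_i − 1)·1000·V_i
first = (1.087 − 1)·1000·18.5 = 1609.5000
sparge = (1.01 − 1)·1000·14.0 = 140.0000
total = 1609.5000 + 140.0000

1749.5000 gravity·L


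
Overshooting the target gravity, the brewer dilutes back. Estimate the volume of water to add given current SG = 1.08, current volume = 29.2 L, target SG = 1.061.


V_water = V·((SG_curr − 1)/(SG_target − 1) − 1)
V_water = 29.2·((1.08 − 1)/(1.061 − 1) − 1)

9.0951 L


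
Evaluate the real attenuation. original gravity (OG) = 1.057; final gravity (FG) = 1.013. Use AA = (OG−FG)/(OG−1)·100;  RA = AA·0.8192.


AA = (1.057 − 1.013)/(1.057 − 1)·100 = 77.1930
RA = 77.1930·0.8192

63.2365 %


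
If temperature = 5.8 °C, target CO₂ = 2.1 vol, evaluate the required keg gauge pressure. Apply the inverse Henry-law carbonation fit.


psi = vols/(0.01821 + 0.09011·e^(−0.04·T)) − 14.695
psi = 2.1/(0.01821 + 0.09011·e^(−0.04·5.8)) − 14.695

8.7262 psi


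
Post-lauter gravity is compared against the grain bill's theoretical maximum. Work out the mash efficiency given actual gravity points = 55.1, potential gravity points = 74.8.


efficiency = actual / potential × 100
efficiency = 55.1 / 74.8 × 100

73.6631 %


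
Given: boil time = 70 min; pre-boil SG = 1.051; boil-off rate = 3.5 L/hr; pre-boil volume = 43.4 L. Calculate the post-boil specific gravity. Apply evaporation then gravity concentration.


V_post = V_pre − rate·(t/60);  SG_post = 1 + (SG_pre−1)·V_pre/V_post
V_post = 43.4 − 3.5·(70/60) = 39.3167
SG_post = 1 + (1.051 − 1)·43.4/39.3167

1.0563


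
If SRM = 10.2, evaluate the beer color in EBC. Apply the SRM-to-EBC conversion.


EBC = SRM · 1.97
EBC = 10.2 · 1.97

20.0940 EBC


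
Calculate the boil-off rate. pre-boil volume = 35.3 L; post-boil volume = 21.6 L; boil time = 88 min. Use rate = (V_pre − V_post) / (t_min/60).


rate = (35.3 − 21.6) / (88/60)

9.3409 L/hr


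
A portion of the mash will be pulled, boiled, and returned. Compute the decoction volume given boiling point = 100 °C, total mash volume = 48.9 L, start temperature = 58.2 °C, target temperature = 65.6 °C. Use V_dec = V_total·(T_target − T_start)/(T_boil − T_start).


V_dec = 48.9·(65.6 − 58.2)/(100 − 58.2)

8.6569 L


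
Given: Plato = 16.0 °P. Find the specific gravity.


SG = 259/(259 − P)
SG = 259/(259 − 16.0)

1.0658


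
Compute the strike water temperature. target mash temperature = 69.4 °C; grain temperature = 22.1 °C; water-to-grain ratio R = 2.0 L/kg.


T_strike = (0.41/R)·(T_mash − T_grain) + T_mash
T_strike = (0.41/2.0)·(69.4 − 22.1) + 69.4

79.0965 °C


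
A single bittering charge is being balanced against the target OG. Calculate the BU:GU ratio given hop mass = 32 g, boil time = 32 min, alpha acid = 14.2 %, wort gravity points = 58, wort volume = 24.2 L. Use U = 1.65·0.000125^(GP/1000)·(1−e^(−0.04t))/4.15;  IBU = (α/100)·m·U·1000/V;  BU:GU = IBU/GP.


U = 1.65·0.000125^(58/1000)·(1−e^(−0.04·32))/4.15 = 0.1704
IBU = (14.2/100)·32·0.1704·1000/24.2 = 32.0033
BU:GU = 32.0033/58

0.5518


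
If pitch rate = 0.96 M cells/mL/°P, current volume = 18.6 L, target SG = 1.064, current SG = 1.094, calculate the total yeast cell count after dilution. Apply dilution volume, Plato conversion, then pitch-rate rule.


V_w = V·((SG_c−1)/(SG_t−1)−1);  °P = 259 − 259/SG_t;  cells = rate·(V+V_w)·°P
V_w = 18.6·((1.094−1)/(1.064−1)−1) = 8.7188
V_final = 18.6 + 8.7188 = 27.3188
°P = 259 − 259/1.064 = 15.5789
cells = 0.96·27.3188·15.5789

408.5735 billion cells


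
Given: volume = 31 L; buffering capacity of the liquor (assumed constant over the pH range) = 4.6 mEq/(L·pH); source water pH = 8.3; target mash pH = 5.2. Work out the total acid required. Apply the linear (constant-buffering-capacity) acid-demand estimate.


acid = buffering capacity · (pH_source − pH_target) · V
acid = 4.6 · (8.3 − 5.2) · 31

442.0600 mEq


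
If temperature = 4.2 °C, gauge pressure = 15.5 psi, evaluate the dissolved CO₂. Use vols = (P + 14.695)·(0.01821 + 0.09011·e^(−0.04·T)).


vols = (15.5 + 14.695)·(0.01821 + 0.09011·e^(−0.04·4.2))

2.8500 volumes


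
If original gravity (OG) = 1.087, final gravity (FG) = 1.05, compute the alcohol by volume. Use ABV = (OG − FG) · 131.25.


ABV = (1.087 − 1.05) · 131.25

4.8562 % ABV


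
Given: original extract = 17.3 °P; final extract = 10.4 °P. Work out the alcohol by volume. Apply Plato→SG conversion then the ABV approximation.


SG = 259/(259 − P);  ABV = (OG − FG)·131.25
OG = 259/(259 − 17.3) = 1.0716
FG = 259/(259 − 10.4) = 1.0418
ABV = (1.0716 − 1.0418)·131.25

3.9036 % ABV


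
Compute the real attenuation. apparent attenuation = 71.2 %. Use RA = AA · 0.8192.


RA = 71.2 · 0.8192

58.3270 %


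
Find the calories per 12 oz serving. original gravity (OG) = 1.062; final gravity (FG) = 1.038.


ABW = (OG−FG)·131.25·0.79/FG;  °P = 259 − 259/SG (for OG→OE and FG→AE);  RE = 0.1808·OE + 0.8192·AE;  Cal = (6.9·ABW + 4·(RE−0.1))·FG·3.55
ABW = (1.062 − 1.038)·131.25·0.79/1.038 = 2.3974
OE = 259 − 259/1.062 = 15.1205 °P
AE = 259 − 259/1.038 = 9.4817 °P
RE = 0.1808·15.1205 + 0.8192·9.4817 = 10.5012 °P
Cal = (6.9·2.3974 + 4·(10.5012−0.1))·1.038·3.55

214.2653 kcal


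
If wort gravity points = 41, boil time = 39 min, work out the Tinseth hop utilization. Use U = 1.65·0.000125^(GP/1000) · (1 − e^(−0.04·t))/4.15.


bigness = 1.65·0.000125^(41/1000) = 1.1415
boil_factor = (1 − e^(−0.04·39))/4.15 = 0.1903
U = 1.1415 · 0.1903

0.2173


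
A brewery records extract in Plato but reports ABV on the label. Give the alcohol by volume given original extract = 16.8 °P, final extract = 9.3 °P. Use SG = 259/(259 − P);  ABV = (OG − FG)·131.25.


OG = 259/(259 − 16.8) = 1.0694
FG = 259/(259 − 9.3) = 1.0372
ABV = (1.0694 − 1.0372)·131.25

4.2157 % ABV


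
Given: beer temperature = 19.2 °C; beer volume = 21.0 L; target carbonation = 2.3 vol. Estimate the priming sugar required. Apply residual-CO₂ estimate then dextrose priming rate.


residual = 14.695·(0.01821 + 0.09011·e^(−0.04·T));  sugar = (target − residual)·4.0·V
residual = 14.695·(0.01821 + 0.09011·e^(−0.04·19.2)) = 0.8819
sugar = (2.3 − 0.8819)·4.0·21.0

119.1179 g


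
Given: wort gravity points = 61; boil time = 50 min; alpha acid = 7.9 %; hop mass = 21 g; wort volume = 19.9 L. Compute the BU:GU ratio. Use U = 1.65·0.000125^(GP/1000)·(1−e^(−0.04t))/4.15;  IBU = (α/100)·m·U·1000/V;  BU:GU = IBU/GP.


U = 1.65·0.000125^(61/1000)·(1−e^(−0.04·50))/4.15 = 0.1987
IBU = (7.9/100)·21·0.1987·1000/19.9 = 16.5649
BU:GU = 16.5649/61

0.2716


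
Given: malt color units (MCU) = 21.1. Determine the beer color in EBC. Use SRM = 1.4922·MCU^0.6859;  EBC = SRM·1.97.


SRM = 1.4922·21.1^0.6859 = 12.0824
EBC = 12.0824·1.97

23.8023 EBC


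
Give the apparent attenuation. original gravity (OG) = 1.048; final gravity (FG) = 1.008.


AA = (OG − FG)/(OG − 1) · 100
AA = (1.048 − 1.008)/(1.048 − 1) · 100

83.3333 %


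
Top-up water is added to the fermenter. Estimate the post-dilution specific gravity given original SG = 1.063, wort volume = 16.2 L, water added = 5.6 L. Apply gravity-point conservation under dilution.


SG_new = 1 + (SG_old − 1)·V_old/(V_old + V_water)
pts = (1.063 − 1)·1000·16.2/(16.2 + 5.6) = 46.8165
SG_new = 1 + 46.8165/1000

1.0468


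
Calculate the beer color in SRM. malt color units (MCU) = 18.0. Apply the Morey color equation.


SRM = 1.4922 · MCU^0.6859
SRM = 1.4922 · 18.0^0.6859

10.8347 SRM


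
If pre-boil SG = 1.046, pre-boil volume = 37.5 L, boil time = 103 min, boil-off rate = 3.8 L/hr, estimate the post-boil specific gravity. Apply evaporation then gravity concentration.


V_post = V_pre − rate·(t/60);  SG_post = 1 + (SG_pre−1)·V_pre/V_post
V_post = 37.5 − 3.8·(103/60) = 30.9767
SG_post = 1 + (1.046 − 1)·37.5/30.9767

1.0557


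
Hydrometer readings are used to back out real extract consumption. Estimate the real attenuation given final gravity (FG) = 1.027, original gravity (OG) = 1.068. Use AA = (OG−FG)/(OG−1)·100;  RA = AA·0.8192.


AA = (1.068 − 1.027)/(1.068 − 1)·100 = 60.2941
RA = 60.2941·0.8192

49.3929 %


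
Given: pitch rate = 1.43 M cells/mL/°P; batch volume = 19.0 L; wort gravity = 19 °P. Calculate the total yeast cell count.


cells (billions) = rate · V_L · °P
cells = 1.43 · 19.0 · 19

516.2300 billion cells


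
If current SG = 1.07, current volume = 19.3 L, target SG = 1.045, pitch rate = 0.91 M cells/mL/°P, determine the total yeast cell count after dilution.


V_w = V·((SG_c−1)/(SG_t−1)−1);  °P = 259 − 259/SG_t;  cells = rate·(V+V_w)·°P
V_w = 19.3·((1.07−1)/(1.045−1)−1) = 10.7222
V_final = 19.3 + 10.7222 = 30.0222
°P = 259 − 259/1.045 = 11.1531
cells = 0.91·30.0222·11.1531

304.7054 billion cells


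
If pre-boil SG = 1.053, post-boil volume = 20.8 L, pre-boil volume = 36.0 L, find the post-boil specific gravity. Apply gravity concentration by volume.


SG_post = 1 + (SG_pre − 1)·V_pre/V_post
pts_pre = (1.053 − 1)·1000 = 53.0000
pts_post = 53.0000·36.0/20.8 = 91.7308
SG_post = 1 + 91.7308/1000

1.0917


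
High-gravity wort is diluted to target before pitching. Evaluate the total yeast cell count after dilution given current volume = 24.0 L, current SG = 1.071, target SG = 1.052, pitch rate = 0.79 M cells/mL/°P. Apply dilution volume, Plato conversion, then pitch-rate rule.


V_w = V·((SG_c−1)/(SG_t−1)−1);  °P = 259 − 259/SG_t;  cells = rate·(V+V_w)·°P
V_w = 24.0·((1.071−1)/(1.052−1)−1) = 8.7692
V_final = 24.0 + 8.7692 = 32.7692
°P = 259 − 259/1.052 = 12.8023
cells = 0.79·32.7692·12.8023

331.4215 billion cells


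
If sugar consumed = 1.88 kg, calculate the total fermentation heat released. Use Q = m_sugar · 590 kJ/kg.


Q = 1.88 · 590

1109.2000 kJ


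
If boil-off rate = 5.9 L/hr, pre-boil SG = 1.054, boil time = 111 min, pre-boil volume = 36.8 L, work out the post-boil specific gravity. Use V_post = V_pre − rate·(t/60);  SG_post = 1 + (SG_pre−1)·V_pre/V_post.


V_post = 36.8 − 5.9·(111/60) = 25.8850
SG_post = 1 + (1.054 − 1)·36.8/25.8850

1.0768


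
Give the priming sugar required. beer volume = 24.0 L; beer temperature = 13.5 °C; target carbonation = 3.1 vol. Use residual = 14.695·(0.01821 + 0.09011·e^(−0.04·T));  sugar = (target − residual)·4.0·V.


residual = 14.695·(0.01821 + 0.09011·e^(−0.04·13.5)) = 1.0393
sugar = (3.1 − 1.0393)·4.0·24.0

197.8318 g


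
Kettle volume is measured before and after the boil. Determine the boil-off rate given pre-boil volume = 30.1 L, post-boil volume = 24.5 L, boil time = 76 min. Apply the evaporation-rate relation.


rate = (V_pre − V_post) / (t_min/60)
rate = (30.1 − 24.5) / (76/60)

4.4211 L/hr


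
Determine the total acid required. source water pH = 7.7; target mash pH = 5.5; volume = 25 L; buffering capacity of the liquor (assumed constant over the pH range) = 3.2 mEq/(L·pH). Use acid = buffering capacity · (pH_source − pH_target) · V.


acid = 3.2 · (7.7 − 5.5) · 25

176.0000 mEq


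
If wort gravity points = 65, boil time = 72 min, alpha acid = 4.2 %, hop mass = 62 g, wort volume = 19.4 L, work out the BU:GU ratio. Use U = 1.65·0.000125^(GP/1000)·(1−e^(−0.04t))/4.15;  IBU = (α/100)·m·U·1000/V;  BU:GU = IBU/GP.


U = 1.65·0.000125^(65/1000)·(1−e^(−0.04·72))/4.15 = 0.2092
IBU = (4.2/100)·62·0.2092·1000/19.4 = 28.0856
BU:GU = 28.0856/65

0.4321


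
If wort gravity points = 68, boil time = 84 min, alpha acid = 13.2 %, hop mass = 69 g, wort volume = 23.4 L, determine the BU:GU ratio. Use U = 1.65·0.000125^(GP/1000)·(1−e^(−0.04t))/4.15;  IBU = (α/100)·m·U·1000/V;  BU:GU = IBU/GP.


U = 1.65·0.000125^(68/1000)·(1−e^(−0.04·84))/4.15 = 0.2083
IBU = (13.2/100)·69·0.2083·1000/23.4 = 81.0736
BU:GU = 81.0736/68

1.1923


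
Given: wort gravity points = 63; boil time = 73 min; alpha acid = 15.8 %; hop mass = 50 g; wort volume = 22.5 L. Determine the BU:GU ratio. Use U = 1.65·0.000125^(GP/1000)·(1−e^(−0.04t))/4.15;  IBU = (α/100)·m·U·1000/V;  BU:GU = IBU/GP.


U = 1.65·0.000125^(63/1000)·(1−e^(−0.04·73))/4.15 = 0.2135
IBU = (15.8/100)·50·0.2135·1000/22.5 = 74.9734
BU:GU = 74.9734/63

1.1901


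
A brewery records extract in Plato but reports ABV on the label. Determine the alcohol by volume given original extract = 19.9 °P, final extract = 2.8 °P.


SG = 259/(259 − P);  ABV = (OG − FG)·131.25
OG = 259/(259 − 19.9) = 1.0832
FG = 259/(259 − 2.8) = 1.0109
ABV = (1.0832 − 1.0109)·131.25

9.4894 % ABV


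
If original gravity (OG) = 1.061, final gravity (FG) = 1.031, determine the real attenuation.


AA = (OG−FG)/(OG−1)·100;  RA = AA·0.8192
AA = (1.061 − 1.031)/(1.061 − 1)·100 = 49.1803
RA = 49.1803·0.8192

40.2885 %


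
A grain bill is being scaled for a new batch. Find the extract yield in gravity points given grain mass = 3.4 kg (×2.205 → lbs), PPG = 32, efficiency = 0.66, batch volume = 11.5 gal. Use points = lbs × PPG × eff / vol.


lbs = 3.4 × 2.205 = 7.4970
points = 7.4970 × 32 × 0.66 / 11.5

13.7684 points


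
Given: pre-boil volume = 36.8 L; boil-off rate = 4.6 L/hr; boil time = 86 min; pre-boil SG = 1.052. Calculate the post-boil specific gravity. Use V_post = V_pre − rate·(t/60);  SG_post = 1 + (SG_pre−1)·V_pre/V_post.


V_post = 36.8 − 4.6·(86/60) = 30.2067
SG_post = 1 + (1.052 − 1)·36.8/30.2067

1.0634


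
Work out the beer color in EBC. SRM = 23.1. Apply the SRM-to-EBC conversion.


EBC = SRM · 1.97
EBC = 23.1 · 1.97

45.5070 EBC


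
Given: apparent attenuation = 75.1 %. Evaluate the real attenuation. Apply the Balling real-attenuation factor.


RA = AA · 0.8192
RA = 75.1 · 0.8192

61.5219 %


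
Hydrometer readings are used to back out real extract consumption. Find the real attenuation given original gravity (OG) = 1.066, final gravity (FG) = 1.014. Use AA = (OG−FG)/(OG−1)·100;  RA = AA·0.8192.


AA = (1.066 − 1.014)/(1.066 − 1)·100 = 78.7879
RA = 78.7879·0.8192

64.5430 %


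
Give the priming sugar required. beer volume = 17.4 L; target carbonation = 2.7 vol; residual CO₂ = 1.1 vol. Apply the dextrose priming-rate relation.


sugar = (target − residual)·4.0·V
sugar = (2.7 − 1.1)·4.0·17.4

111.3600 g


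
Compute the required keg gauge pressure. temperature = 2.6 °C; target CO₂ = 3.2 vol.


psi = vols/(0.01821 + 0.09011·e^(−0.04·T)) − 14.695
psi = 3.2/(0.01821 + 0.09011·e^(−0.04·2.6)) − 14.695

17.4919 psi


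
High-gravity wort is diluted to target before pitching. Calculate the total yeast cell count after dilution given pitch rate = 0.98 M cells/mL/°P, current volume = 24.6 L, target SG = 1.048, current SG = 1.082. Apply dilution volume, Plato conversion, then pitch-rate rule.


V_w = V·((SG_c−1)/(SG_t−1)−1);  °P = 259 − 259/SG_t;  cells = rate·(V+V_w)·°P
V_w = 24.6·((1.082−1)/(1.048−1)−1) = 17.4250
V_final = 24.6 + 17.4250 = 42.0250
°P = 259 − 259/1.048 = 11.8626
cells = 0.98·42.0250·11.8626

488.5551 billion cells


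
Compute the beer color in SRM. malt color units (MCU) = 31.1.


SRM = 1.4922 · MCU^0.6859
SRM = 1.4922 · 31.1^0.6859

15.7656 SRM


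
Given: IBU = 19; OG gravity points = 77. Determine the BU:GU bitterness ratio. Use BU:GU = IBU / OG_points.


BU:GU = 19 / 77

0.2468


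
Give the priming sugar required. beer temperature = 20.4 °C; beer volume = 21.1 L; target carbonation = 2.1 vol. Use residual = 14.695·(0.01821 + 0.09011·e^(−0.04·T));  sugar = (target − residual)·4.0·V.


residual = 14.695·(0.01821 + 0.09011·e^(−0.04·20.4)) = 0.8531
sugar = (2.1 − 0.8531)·4.0·21.1

105.2351 g


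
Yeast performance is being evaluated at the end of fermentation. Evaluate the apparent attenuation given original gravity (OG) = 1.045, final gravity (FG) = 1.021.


AA = (OG − FG)/(OG − 1) · 100
AA = (1.045 − 1.021)/(1.045 − 1) · 100

53.3333 %


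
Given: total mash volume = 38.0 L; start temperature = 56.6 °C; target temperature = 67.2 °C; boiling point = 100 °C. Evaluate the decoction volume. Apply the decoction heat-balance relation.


V_dec = V_total·(T_target − T_start)/(T_boil − T_start)
V_dec = 38.0·(67.2 − 56.6)/(100 − 56.6)

9.2811 L


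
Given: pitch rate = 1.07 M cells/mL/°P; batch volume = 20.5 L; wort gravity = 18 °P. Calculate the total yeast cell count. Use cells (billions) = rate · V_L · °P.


cells = 1.07 · 20.5 · 18

394.8300 billion cells


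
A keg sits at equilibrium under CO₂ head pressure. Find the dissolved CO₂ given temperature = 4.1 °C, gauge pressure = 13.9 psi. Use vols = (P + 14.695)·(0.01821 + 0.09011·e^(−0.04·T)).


vols = (13.9 + 14.695)·(0.01821 + 0.09011·e^(−0.04·4.1))

2.7077 volumes


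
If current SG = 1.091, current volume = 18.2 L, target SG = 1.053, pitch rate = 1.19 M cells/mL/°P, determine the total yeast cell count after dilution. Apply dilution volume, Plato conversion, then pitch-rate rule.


V_w = V·((SG_c−1)/(SG_t−1)−1);  °P = 259 − 259/SG_t;  cells = rate·(V+V_w)·°P
V_w = 18.2·((1.091−1)/(1.053−1)−1) = 13.0491
V_final = 18.2 + 13.0491 = 31.2491
°P = 259 − 259/1.053 = 13.0361
cells = 1.19·31.2491·13.0361

484.7649 billion cells


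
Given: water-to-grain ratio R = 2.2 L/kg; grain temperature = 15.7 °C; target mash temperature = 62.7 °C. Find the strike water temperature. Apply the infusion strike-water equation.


T_strike = (0.41/R)·(T_mash − T_grain) + T_mash
T_strike = (0.41/2.2)·(62.7 − 15.7) + 62.7

71.4591 °C


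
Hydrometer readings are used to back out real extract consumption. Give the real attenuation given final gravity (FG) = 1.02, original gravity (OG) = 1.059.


AA = (OG−FG)/(OG−1)·100;  RA = AA·0.8192
AA = (1.059 − 1.02)/(1.059 − 1)·100 = 66.1017
RA = 66.1017·0.8192

54.1505 %


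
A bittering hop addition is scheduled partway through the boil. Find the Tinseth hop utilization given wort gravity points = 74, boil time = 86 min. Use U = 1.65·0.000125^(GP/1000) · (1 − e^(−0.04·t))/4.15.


bigness = 1.65·0.000125^(74/1000) = 0.8485
boil_factor = (1 − e^(−0.04·86))/4.15 = 0.2332
U = 0.8485 · 0.2332

0.1979


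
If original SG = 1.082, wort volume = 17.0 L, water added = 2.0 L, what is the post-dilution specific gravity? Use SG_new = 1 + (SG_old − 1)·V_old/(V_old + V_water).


pts = (1.082 − 1)·1000·17.0/(17.0 + 2.0) = 73.3684
SG_new = 1 + 73.3684/1000

1.0734


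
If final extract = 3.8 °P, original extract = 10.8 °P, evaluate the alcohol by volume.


SG = 259/(259 − P);  ABV = (OG − FG)·131.25
OG = 259/(259 − 10.8) = 1.0435
FG = 259/(259 − 3.8) = 1.0149
ABV = (1.0435 − 1.0149)·131.25

3.7568 % ABV


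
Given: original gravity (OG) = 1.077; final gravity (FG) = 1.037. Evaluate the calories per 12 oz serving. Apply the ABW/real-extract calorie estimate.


ABW = (OG−FG)·131.25·0.79/FG;  °P = 259 − 259/SG (for OG→OE and FG→AE);  RE = 0.1808·OE + 0.8192·AE;  Cal = (6.9·ABW + 4·(RE−0.1))·FG·3.55
ABW = (1.077 − 1.037)·131.25·0.79/1.037 = 3.9995
OE = 259 − 259/1.077 = 18.5172 °P
AE = 259 − 259/1.037 = 9.2411 °P
RE = 0.1808·18.5172 + 0.8192·9.2411 = 10.9182 °P
Cal = (6.9·3.9995 + 4·(10.9182−0.1))·1.037·3.55

260.8953 kcal


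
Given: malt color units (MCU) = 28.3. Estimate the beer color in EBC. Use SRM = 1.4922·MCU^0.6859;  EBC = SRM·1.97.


SRM = 1.4922·28.3^0.6859 = 14.7777
EBC = 14.7777·1.97

29.1121 EBC


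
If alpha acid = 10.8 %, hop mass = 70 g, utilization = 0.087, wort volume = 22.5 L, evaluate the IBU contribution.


IBU = (α/100)·mass·U·1000 / V
IBU = (10.8/100)·70·0.087·1000 / 22.5

29.2320 IBU


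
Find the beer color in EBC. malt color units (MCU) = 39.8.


SRM = 1.4922·MCU^0.6859;  EBC = SRM·1.97
SRM = 1.4922·39.8^0.6859 = 18.6718
EBC = 18.6718·1.97

36.7835 EBC


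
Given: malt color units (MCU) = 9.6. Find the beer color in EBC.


SRM = 1.4922·MCU^0.6859;  EBC = SRM·1.97
SRM = 1.4922·9.6^0.6859 = 7.0399
EBC = 7.0399·1.97

13.8686 EBC


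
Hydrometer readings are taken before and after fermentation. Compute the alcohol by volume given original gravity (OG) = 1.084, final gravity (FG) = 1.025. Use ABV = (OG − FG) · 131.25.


ABV = (1.084 − 1.025) · 131.25

7.7438 % ABV


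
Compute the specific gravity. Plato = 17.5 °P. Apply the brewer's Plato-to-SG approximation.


SG = 259/(259 − P)
SG = 259/(259 − 17.5)

1.0725


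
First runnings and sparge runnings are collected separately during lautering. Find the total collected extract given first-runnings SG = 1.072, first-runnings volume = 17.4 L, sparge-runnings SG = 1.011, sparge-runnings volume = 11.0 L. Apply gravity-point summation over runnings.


total = Σ (SG_i − 1)·1000·V_i
first = (1.072 − 1)·1000·17.4 = 1252.8000
sparge = (1.011 − 1)·1000·11.0 = 121.0000
total = 1252.8000 + 121.0000

1373.8000 gravity·L


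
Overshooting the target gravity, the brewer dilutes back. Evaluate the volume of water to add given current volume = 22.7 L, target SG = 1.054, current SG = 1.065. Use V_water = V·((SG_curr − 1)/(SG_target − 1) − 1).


V_water = 22.7·((1.065 − 1)/(1.054 − 1) − 1)

4.6241 L


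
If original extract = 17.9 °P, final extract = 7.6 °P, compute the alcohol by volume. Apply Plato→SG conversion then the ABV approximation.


SG = 259/(259 − P);  ABV = (OG − FG)·131.25
OG = 259/(259 − 17.9) = 1.0742
FG = 259/(259 − 7.6) = 1.0302
ABV = (1.0742 − 1.0302)·131.25

5.7766 % ABV


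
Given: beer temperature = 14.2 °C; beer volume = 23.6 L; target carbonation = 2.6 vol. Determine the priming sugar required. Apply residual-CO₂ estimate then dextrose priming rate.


residual = 14.695·(0.01821 + 0.09011·e^(−0.04·T));  sugar = (target − residual)·4.0·V
residual = 14.695·(0.01821 + 0.09011·e^(−0.04·14.2)) = 1.0179
sugar = (2.6 − 1.0179)·4.0·23.6

149.3460 g


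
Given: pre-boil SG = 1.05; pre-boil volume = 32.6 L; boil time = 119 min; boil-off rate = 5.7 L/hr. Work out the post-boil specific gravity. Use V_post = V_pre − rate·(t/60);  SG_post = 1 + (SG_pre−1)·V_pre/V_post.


V_post = 32.6 − 5.7·(119/60) = 21.2950
SG_post = 1 + (1.05 − 1)·32.6/21.2950

1.0765


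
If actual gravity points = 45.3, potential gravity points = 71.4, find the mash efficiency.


efficiency = actual / potential × 100
efficiency = 45.3 / 71.4 × 100

63.4454 %


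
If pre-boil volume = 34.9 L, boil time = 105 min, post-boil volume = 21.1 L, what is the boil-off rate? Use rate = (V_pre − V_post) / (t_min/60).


rate = (34.9 − 21.1) / (105/60)

7.8857 L/hr


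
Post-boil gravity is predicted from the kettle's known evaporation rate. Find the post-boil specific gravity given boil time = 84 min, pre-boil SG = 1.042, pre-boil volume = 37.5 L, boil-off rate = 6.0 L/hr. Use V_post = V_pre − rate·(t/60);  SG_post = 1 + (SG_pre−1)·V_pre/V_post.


V_post = 37.5 − 6.0·(84/60) = 29.1000
SG_post = 1 + (1.042 − 1)·37.5/29.1000

1.0541


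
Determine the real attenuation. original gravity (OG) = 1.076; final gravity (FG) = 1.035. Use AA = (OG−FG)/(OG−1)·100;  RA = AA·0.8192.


AA = (1.076 − 1.035)/(1.076 − 1)·100 = 53.9474
RA = 53.9474·0.8192

44.1937 %


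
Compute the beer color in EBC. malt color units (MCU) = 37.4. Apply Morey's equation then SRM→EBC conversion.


SRM = 1.4922·MCU^0.6859;  EBC = SRM·1.97
SRM = 1.4922·37.4^0.6859 = 17.8920
EBC = 17.8920·1.97

35.2473 EBC


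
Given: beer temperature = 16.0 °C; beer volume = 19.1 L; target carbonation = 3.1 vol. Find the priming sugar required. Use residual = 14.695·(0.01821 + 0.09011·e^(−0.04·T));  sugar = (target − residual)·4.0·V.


residual = 14.695·(0.01821 + 0.09011·e^(−0.04·16.0)) = 0.9658
sugar = (3.1 − 0.9658)·4.0·19.1

163.0514 g


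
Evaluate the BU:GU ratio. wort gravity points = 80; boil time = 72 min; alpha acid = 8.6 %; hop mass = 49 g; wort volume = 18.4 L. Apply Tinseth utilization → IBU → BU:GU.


U = 1.65·0.000125^(GP/1000)·(1−e^(−0.04t))/4.15;  IBU = (α/100)·m·U·1000/V;  BU:GU = IBU/GP
U = 1.65·0.000125^(80/1000)·(1−e^(−0.04·72))/4.15 = 0.1829
IBU = (8.6/100)·49·0.1829·1000/18.4 = 41.8770
BU:GU = 41.8770/80

0.5235


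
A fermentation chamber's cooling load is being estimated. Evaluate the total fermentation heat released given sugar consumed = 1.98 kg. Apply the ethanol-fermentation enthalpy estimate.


Q = m_sugar · 590 kJ/kg
Q = 1.98 · 590

1168.2000 kJ


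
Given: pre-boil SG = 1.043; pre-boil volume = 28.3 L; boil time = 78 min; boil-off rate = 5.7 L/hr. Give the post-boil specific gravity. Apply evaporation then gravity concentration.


V_post = V_pre − rate·(t/60);  SG_post = 1 + (SG_pre−1)·V_pre/V_post
V_post = 28.3 − 5.7·(78/60) = 20.8900
SG_post = 1 + (1.043 − 1)·28.3/20.8900

1.0583


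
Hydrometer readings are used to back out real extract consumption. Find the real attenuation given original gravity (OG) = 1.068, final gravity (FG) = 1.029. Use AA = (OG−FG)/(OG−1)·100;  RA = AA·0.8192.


AA = (1.068 − 1.029)/(1.068 − 1)·100 = 57.3529
RA = 57.3529·0.8192

46.9835 %


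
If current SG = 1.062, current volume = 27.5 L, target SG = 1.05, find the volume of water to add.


V_water = V·((SG_curr − 1)/(SG_target − 1) − 1)
V_water = 27.5·((1.062 − 1)/(1.05 − 1) − 1)

6.6000 L


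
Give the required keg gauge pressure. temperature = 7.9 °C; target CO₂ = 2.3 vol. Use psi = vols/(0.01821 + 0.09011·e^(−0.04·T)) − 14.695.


psi = 2.3/(0.01821 + 0.09011·e^(−0.04·7.9)) − 14.695

12.7168 psi


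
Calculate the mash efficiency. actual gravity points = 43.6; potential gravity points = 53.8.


efficiency = actual / potential × 100
efficiency = 43.6 / 53.8 × 100

81.0409 %


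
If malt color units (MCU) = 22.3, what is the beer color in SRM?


SRM = 1.4922 · MCU^0.6859
SRM = 1.4922 · 22.3^0.6859

12.5496 SRM


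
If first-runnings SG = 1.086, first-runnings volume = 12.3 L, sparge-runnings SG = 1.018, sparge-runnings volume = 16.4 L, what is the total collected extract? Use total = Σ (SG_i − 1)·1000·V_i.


first = (1.086 − 1)·1000·12.3 = 1057.8000
sparge = (1.018 − 1)·1000·16.4 = 295.2000
total = 1057.8000 + 295.2000

1353.0000 gravity·L


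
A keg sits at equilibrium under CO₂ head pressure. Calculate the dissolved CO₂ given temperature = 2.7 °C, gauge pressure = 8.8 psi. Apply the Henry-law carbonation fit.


vols = (P + 14.695)·(0.01821 + 0.09011·e^(−0.04·T))
vols = (8.8 + 14.695)·(0.01821 + 0.09011·e^(−0.04·2.7))

2.3282 volumes


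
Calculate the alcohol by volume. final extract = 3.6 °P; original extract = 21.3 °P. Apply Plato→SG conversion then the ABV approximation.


SG = 259/(259 − P);  ABV = (OG − FG)·131.25
OG = 259/(259 − 21.3) = 1.0896
FG = 259/(259 − 3.6) = 1.0141
ABV = (1.0896 − 1.0141)·131.25

9.9111 % ABV


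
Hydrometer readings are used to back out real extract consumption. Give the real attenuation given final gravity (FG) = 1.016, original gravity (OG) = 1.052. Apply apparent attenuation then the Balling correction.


AA = (OG−FG)/(OG−1)·100;  RA = AA·0.8192
AA = (1.052 − 1.016)/(1.052 − 1)·100 = 69.2308
RA = 69.2308·0.8192

56.7138 %


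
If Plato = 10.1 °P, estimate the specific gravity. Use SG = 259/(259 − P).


SG = 259/(259 − 10.1)

1.0406


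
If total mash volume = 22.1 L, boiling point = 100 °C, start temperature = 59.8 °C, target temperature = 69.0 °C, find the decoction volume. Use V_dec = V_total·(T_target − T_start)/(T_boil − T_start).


V_dec = 22.1·(69.0 − 59.8)/(100 − 59.8)

5.0577 L


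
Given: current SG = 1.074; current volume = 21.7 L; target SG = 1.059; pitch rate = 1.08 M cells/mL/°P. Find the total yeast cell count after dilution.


V_w = V·((SG_c−1)/(SG_t−1)−1);  °P = 259 − 259/SG_t;  cells = rate·(V+V_w)·°P
V_w = 21.7·((1.074−1)/(1.059−1)−1) = 5.5169
V_final = 21.7 + 5.5169 = 27.2169
°P = 259 − 259/1.059 = 14.4297
cells = 1.08·27.2169·14.4297

424.1496 billion cells


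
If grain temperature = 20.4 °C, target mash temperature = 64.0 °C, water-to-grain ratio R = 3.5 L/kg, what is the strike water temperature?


T_strike = (0.41/R)·(T_mash − T_grain) + T_mash
T_strike = (0.41/3.5)·(64.0 − 20.4) + 64.0

69.1074 °C


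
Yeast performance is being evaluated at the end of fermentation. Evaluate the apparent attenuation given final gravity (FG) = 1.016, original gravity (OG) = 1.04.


AA = (OG − FG)/(OG − 1) · 100
AA = (1.04 − 1.016)/(1.04 − 1) · 100

60.0000 %


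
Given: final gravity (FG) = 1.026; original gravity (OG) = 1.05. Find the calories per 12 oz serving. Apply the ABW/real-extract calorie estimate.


ABW = (OG−FG)·131.25·0.79/FG;  °P = 259 − 259/SG (for OG→OE and FG→AE);  RE = 0.1808·OE + 0.8192·AE;  Cal = (6.9·ABW + 4·(RE−0.1))·FG·3.55
ABW = (1.05 − 1.026)·131.25·0.79/1.026 = 2.4254
OE = 259 − 259/1.05 = 12.3333 °P
AE = 259 − 259/1.026 = 6.5634 °P
RE = 0.1808·12.3333 + 0.8192·6.5634 = 7.6066 °P
Cal = (6.9·2.4254 + 4·(7.6066−0.1))·1.026·3.55

170.3205 kcal


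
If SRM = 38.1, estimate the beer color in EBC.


EBC = SRM · 1.97
EBC = 38.1 · 1.97

75.0570 EBC


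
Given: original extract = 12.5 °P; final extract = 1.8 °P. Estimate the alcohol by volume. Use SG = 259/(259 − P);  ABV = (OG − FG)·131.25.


OG = 259/(259 − 12.5) = 1.0507
FG = 259/(259 − 1.8) = 1.0070
ABV = (1.0507 − 1.0070)·131.25

5.7371 % ABV


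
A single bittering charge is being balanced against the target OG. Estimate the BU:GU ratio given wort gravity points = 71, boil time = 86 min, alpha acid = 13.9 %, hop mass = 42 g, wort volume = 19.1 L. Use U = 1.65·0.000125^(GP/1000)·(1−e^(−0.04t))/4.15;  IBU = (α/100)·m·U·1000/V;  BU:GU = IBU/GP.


U = 1.65·0.000125^(71/1000)·(1−e^(−0.04·86))/4.15 = 0.2033
IBU = (13.9/100)·42·0.2033·1000/19.1 = 62.1432
BU:GU = 62.1432/71

0.8753


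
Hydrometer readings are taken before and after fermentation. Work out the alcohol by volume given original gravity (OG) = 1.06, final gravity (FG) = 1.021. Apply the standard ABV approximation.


ABV = (OG − FG) · 131.25
ABV = (1.06 − 1.021) · 131.25

5.1188 % ABV


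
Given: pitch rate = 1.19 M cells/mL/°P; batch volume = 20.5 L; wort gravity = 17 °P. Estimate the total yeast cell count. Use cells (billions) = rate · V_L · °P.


cells = 1.19 · 20.5 · 17

414.7150 billion cells


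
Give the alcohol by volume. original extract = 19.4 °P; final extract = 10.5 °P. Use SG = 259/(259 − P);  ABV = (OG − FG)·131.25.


OG = 259/(259 − 19.4) = 1.0810
FG = 259/(259 − 10.5) = 1.0423
ABV = (1.0810 − 1.0423)·131.25

5.0813 % ABV


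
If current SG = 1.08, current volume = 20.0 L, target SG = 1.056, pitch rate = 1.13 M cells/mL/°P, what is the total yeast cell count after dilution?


V_w = V·((SG_c−1)/(SG_t−1)−1);  °P = 259 − 259/SG_t;  cells = rate·(V+V_w)·°P
V_w = 20.0·((1.08−1)/(1.056−1)−1) = 8.5714
V_final = 20.0 + 8.5714 = 28.5714
°P = 259 − 259/1.056 = 13.7348
cells = 1.13·28.5714·13.7348

443.4394 billion cells


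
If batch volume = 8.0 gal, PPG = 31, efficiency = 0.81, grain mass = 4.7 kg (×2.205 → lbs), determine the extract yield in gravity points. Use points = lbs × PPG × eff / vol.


lbs = 4.7 × 2.205 = 10.3635
points = 10.3635 × 31 × 0.81 / 8.0

32.5284 points


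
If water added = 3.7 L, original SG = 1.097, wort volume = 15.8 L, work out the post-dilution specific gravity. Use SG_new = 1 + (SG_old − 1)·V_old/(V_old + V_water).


pts = (1.097 − 1)·1000·15.8/(15.8 + 3.7) = 78.5949
SG_new = 1 + 78.5949/1000

1.0786


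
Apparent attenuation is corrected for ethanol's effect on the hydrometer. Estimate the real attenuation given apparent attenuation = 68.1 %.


RA = AA · 0.8192
RA = 68.1 · 0.8192

55.7875 %


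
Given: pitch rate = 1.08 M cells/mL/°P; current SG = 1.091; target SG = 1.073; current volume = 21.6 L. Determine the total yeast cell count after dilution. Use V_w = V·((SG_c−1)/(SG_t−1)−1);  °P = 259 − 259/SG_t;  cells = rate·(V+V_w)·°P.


V_w = 21.6·((1.091−1)/(1.073−1)−1) = 5.3260
V_final = 21.6 + 5.3260 = 26.9260
°P = 259 − 259/1.073 = 17.6207
cells = 1.08·26.9260·17.6207

512.4116 billion cells


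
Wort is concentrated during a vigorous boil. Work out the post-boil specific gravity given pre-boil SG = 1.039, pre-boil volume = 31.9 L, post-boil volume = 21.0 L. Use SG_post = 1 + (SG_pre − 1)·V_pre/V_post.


pts_pre = (1.039 − 1)·1000 = 39.0000
pts_post = 39.0000·31.9/21.0 = 59.2429
SG_post = 1 + 59.2429/1000

1.0592


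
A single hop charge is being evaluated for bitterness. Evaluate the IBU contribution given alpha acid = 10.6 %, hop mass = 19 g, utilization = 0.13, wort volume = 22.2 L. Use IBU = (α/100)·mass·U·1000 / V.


IBU = (10.6/100)·19·0.13·1000 / 22.2

11.7937 IBU
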